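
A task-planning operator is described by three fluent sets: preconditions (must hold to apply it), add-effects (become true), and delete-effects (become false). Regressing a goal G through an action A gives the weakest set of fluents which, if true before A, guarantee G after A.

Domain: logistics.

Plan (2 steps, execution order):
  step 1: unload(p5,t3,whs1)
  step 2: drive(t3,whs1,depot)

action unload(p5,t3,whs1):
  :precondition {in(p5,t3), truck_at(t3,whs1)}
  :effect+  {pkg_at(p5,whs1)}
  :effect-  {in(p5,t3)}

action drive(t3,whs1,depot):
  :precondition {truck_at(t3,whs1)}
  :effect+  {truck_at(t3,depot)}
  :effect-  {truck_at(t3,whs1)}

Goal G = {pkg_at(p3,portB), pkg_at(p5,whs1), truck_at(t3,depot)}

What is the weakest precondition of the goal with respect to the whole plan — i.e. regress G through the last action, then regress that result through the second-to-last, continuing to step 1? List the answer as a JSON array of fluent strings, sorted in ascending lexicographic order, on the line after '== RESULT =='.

Work backward from the goal:
  through step 2 (drive(t3,whs1,depot)): drop {truck_at(t3,depot)}, keep {pkg_at(p3,portB), pkg_at(p5,whs1)}, require {truck_at(t3,whs1)}
    → {pkg_at(p3,portB), pkg_at(p5,whs1), truck_at(t3,whs1)}
  through step 1 (unload(p5,t3,whs1)): drop {pkg_at(p5,whs1)}, keep {pkg_at(p3,portB), truck_at(t3,whs1)}, require {in(p5,t3), truck_at(t3,whs1)}
    → {in(p5,t3), pkg_at(p3,portB), truck_at(t3,whs1)}

== RESULT ==
["in(p5,t3)", "pkg_at(p3,portB)", "truck_at(t3,whs1)"]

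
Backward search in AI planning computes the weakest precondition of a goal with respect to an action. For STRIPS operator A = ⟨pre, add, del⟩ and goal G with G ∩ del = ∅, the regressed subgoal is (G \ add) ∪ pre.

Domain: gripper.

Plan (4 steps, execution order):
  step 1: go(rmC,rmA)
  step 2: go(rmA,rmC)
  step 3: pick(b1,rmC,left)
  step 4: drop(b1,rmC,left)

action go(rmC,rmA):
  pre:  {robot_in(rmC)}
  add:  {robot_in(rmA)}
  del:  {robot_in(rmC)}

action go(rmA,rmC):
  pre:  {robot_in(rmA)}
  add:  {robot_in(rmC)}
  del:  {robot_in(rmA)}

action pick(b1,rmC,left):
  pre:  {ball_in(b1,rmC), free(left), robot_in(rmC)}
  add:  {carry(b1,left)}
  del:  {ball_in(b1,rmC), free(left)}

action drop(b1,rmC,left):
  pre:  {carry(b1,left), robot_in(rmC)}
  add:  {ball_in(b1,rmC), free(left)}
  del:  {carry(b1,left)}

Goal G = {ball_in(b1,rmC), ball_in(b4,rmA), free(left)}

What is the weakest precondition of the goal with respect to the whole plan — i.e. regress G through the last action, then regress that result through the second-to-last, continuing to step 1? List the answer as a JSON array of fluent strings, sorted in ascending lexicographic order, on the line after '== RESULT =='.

Work backward from the goal:
  through step 4 (drop(b1,rmC,left)): drop {ball_in(b1,rmC), free(left)}, keep {ball_in(b4,rmA)}, require {carry(b1,left), robot_in(rmC)}
    → {ball_in(b4,rmA), carry(b1,left), robot_in(rmC)}
  through step 3 (pick(b1,rmC,left)): drop {carry(b1,left)}, keep {ball_in(b4,rmA), robot_in(rmC)}, require {ball_in(b1,rmC), free(left), robot_in(rmC)}
    → {ball_in(b1,rmC), ball_in(b4,rmA), free(left), robot_in(rmC)}
  through step 2 (go(rmA,rmC)): drop {robot_in(rmC)}, keep {ball_in(b1,rmC), ball_in(b4,rmA), free(left)}, require {robot_in(rmA)}
    → {ball_in(b1,rmC), ball_in(b4,rmA), free(left), robot_in(rmA)}
  through step 1 (go(rmC,rmA)): drop {robot_in(rmA)}, keep {ball_in(b1,rmC), ball_in(b4,rmA), free(left)}, require {robot_in(rmC)}
    → {ball_in(b1,rmC), ball_in(b4,rmA), free(left), robot_in(rmC)}

== RESULT ==
["ball_in(b1,rmC)", "ball_in(b4,rmA)", "free(left)", "robot_in(rmC)"]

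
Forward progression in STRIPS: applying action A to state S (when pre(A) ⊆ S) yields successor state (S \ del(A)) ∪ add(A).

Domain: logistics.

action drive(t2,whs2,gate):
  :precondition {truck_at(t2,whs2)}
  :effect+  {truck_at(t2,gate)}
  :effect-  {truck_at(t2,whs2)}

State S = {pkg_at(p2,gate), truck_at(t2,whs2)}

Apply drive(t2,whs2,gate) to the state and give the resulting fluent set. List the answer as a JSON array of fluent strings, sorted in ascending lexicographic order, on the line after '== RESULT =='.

Progress:
  pre ⊆ S: {truck_at(t2,whs2)} ⊆ S  — applicable
  S \ del = {pkg_at(p2,gate)}
  ∪ add   = {pkg_at(p2,gate), truck_at(t2,gate)}

== RESULT ==
["pkg_at(p2,gate)", "truck_at(t2,gate)"]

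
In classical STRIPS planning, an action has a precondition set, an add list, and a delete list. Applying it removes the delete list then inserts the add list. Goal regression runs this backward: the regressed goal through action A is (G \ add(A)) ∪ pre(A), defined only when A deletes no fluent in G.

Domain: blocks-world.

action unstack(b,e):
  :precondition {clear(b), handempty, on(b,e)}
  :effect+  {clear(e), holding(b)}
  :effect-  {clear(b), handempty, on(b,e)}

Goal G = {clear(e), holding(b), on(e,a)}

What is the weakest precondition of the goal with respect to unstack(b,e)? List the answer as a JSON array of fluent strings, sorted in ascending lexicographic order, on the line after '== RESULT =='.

Compute (G \ add) ∪ pre:
  G ∩ del = {}  (empty — regression defined)
  G \ add = {clear(e), holding(b), on(e,a)} \ {clear(e), holding(b)} = {on(e,a)}
  ∪ pre   = {on(e,a)} ∪ {clear(b), handempty, on(b,e)}
          = {clear(b), handempty, on(b,e), on(e,a)}

== RESULT ==
["clear(b)", "handempty", "on(b,e)", "on(e,a)"]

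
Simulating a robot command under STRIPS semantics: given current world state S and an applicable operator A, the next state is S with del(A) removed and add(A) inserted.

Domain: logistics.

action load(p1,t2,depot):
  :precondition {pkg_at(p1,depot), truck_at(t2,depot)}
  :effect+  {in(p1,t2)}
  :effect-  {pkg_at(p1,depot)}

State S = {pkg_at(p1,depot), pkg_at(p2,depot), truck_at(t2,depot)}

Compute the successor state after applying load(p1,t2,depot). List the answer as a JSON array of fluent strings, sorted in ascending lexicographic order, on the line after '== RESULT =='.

Compute (S \ del) ∪ add:
  pre ⊆ S: {pkg_at(p1,depot), truck_at(t2,depot)} ⊆ S  — applicable
  S \ del = {pkg_at(p2,depot), truck_at(t2,depot)}
  ∪ add   = {in(p1,t2), pkg_at(p2,depot), truck_at(t2,depot)}

== RESULT ==
["in(p1,t2)", "pkg_at(p2,depot)", "truck_at(t2,depot)"]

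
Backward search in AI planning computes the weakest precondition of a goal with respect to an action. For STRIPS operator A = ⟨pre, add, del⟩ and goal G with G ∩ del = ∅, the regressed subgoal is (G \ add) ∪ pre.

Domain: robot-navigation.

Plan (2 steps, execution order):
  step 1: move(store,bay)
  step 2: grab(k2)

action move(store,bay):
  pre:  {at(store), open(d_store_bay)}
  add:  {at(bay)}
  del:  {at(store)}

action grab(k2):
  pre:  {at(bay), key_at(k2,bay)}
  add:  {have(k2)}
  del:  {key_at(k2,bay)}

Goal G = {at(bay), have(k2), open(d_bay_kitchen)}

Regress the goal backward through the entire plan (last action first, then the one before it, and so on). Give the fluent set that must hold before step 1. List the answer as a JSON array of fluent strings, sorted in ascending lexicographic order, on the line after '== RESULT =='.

Work backward from the goal:
  through step 2 (grab(k2)): drop {have(k2)}, keep {at(bay), open(d_bay_kitchen)}, require {at(bay), key_at(k2,bay)}
    → {at(bay), key_at(k2,bay), open(d_bay_kitchen)}
  through step 1 (move(store,bay)): drop {at(bay)}, keep {key_at(k2,bay), open(d_bay_kitchen)}, require {at(store), open(d_store_bay)}
    → {at(store), key_at(k2,bay), open(d_bay_kitchen), open(d_store_bay)}

== RESULT ==
["at(store)", "key_at(k2,bay)", "open(d_bay_kitchen)", "open(d_store_bay)"]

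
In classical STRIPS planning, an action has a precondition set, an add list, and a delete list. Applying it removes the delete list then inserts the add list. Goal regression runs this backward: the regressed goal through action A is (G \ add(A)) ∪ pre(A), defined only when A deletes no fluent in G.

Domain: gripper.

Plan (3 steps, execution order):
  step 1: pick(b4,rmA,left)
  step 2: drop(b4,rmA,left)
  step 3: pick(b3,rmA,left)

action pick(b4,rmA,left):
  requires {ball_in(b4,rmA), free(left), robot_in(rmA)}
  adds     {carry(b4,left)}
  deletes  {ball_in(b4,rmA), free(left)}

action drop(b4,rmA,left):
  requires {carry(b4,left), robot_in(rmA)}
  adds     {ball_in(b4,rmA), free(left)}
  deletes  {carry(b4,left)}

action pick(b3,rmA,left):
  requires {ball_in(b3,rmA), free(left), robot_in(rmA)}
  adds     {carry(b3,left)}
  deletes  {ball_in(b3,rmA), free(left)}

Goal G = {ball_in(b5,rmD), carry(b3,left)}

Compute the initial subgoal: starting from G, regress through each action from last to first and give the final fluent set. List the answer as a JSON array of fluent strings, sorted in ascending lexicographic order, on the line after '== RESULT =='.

Regress step by step:
  through step 3 (pick(b3,rmA,left)): drop {carry(b3,left)}, keep {ball_in(b5,rmD)}, require {ball_in(b3,rmA), free(left), robot_in(rmA)}
    → {ball_in(b3,rmA), ball_in(b5,rmD), free(left), robot_in(rmA)}
  through step 2 (drop(b4,rmA,left)): drop {free(left)}, keep {ball_in(b3,rmA), ball_in(b5,rmD), robot_in(rmA)}, require {carry(b4,left), robot_in(rmA)}
    → {ball_in(b3,rmA), ball_in(b5,rmD), carry(b4,left), robot_in(rmA)}
  through step 1 (pick(b4,rmA,left)): drop {carry(b4,left)}, keep {ball_in(b3,rmA), ball_in(b5,rmD), robot_in(rmA)}, require {ball_in(b4,rmA), free(left), robot_in(rmA)}
    → {ball_in(b3,rmA), ball_in(b4,rmA), ball_in(b5,rmD), free(left), robot_in(rmA)}

== RESULT ==
["ball_in(b3,rmA)", "ball_in(b4,rmA)", "ball_in(b5,rmD)", "free(left)", "robot_in(rmA)"]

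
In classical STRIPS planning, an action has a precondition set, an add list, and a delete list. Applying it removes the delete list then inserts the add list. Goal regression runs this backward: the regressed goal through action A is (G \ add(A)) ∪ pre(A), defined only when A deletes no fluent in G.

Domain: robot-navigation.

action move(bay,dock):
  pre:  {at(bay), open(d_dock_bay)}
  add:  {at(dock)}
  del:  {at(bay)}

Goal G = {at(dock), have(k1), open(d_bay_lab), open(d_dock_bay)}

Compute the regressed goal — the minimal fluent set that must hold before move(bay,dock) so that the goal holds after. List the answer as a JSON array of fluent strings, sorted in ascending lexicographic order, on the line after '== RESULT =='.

Regress:
  G ∩ del = {}  (empty — regression defined)
  G \ add = {at(dock), have(k1), open(d_bay_lab), open(d_dock_bay)} \ {at(dock)} = {have(k1), open(d_bay_lab), open(d_dock_bay)}
  ∪ pre   = {have(k1), open(d_bay_lab), open(d_dock_bay)} ∪ {at(bay), open(d_dock_bay)}
          = {at(bay), have(k1), open(d_bay_lab), open(d_dock_bay)}

== RESULT ==
["at(bay)", "have(k1)", "open(d_bay_lab)", "open(d_dock_bay)"]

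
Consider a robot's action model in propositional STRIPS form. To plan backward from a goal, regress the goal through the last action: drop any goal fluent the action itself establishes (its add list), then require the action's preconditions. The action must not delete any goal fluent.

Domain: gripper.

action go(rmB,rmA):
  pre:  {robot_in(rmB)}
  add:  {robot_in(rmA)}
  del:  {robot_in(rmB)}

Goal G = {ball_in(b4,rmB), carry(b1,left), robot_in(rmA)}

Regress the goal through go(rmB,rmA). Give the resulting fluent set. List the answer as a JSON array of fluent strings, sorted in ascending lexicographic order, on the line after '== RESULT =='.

Regress:
  G ∩ del = {}  (empty — regression defined)
  G \ add = {ball_in(b4,rmB), carry(b1,left), robot_in(rmA)} \ {robot_in(rmA)} = {ball_in(b4,rmB), carry(b1,left)}
  ∪ pre   = {ball_in(b4,rmB), carry(b1,left)} ∪ {robot_in(rmB)}
          = {ball_in(b4,rmB), carry(b1,left), robot_in(rmB)}

== RESULT ==
["ball_in(b4,rmB)", "carry(b1,left)", "robot_in(rmB)"]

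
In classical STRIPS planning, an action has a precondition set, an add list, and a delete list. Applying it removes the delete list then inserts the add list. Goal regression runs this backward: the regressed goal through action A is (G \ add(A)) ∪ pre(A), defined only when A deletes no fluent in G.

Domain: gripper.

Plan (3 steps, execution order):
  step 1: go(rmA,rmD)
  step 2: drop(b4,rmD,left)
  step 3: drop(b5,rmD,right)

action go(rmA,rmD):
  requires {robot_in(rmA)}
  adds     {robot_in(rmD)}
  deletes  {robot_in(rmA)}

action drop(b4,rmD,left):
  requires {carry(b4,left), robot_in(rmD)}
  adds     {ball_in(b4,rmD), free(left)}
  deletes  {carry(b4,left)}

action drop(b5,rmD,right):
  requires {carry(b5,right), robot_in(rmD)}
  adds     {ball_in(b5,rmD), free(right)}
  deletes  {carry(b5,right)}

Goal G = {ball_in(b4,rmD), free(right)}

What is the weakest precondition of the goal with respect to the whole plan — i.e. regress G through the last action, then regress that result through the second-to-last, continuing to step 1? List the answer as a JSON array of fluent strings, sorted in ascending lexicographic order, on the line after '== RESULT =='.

Regress step by step:
  through step 3 (drop(b5,rmD,right)): drop {free(right)}, keep {ball_in(b4,rmD)}, require {carry(b5,right), robot_in(rmD)}
    → {ball_in(b4,rmD), carry(b5,right), robot_in(rmD)}
  through step 2 (drop(b4,rmD,left)): drop {ball_in(b4,rmD)}, keep {carry(b5,right), robot_in(rmD)}, require {carry(b4,left), robot_in(rmD)}
    → {carry(b4,left), carry(b5,right), robot_in(rmD)}
  through step 1 (go(rmA,rmD)): drop {robot_in(rmD)}, keep {carry(b4,left), carry(b5,right)}, require {robot_in(rmA)}
    → {carry(b4,left), carry(b5,right), robot_in(rmA)}

== RESULT ==
["carry(b4,left)", "carry(b5,right)", "robot_in(rmA)"]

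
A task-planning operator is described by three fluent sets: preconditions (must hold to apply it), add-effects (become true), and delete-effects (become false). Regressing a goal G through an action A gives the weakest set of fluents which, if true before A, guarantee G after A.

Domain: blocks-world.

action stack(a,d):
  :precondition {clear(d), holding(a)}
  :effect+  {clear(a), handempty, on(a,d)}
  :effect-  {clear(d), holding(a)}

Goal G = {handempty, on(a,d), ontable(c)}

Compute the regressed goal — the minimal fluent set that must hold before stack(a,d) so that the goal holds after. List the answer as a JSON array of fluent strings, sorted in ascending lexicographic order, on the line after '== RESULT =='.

Compute (G \ add) ∪ pre:
  G ∩ del = {}  (empty — regression defined)
  G \ add = {handempty, on(a,d), ontable(c)} \ {clear(a), handempty, on(a,d)} = {ontable(c)}
  ∪ pre   = {ontable(c)} ∪ {clear(d), holding(a)}
          = {clear(d), holding(a), ontable(c)}

== RESULT ==
["clear(d)", "holding(a)", "ontable(c)"]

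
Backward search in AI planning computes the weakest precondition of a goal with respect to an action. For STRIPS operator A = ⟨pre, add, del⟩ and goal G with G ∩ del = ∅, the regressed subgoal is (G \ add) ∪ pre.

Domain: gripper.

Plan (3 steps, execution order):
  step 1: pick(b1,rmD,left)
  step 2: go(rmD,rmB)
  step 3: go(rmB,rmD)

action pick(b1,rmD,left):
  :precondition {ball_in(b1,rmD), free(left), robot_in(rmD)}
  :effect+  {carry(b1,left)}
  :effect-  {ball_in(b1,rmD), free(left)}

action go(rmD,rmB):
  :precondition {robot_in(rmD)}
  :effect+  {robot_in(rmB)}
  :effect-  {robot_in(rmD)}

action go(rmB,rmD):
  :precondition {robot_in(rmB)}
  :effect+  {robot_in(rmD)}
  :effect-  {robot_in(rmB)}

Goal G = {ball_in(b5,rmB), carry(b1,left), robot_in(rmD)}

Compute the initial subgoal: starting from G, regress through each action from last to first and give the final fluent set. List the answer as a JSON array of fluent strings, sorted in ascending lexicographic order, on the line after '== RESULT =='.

Regress step by step:
  through step 3 (go(rmB,rmD)): drop {robot_in(rmD)}, keep {ball_in(b5,rmB), carry(b1,left)}, require {robot_in(rmB)}
    → {ball_in(b5,rmB), carry(b1,left), robot_in(rmB)}
  through step 2 (go(rmD,rmB)): drop {robot_in(rmB)}, keep {ball_in(b5,rmB), carry(b1,left)}, require {robot_in(rmD)}
    → {ball_in(b5,rmB), carry(b1,left), robot_in(rmD)}
  through step 1 (pick(b1,rmD,left)): drop {carry(b1,left)}, keep {ball_in(b5,rmB), robot_in(rmD)}, require {ball_in(b1,rmD), free(left), robot_in(rmD)}
    → {ball_in(b1,rmD), ball_in(b5,rmB), free(left), robot_in(rmD)}

== RESULT ==
["ball_in(b1,rmD)", "ball_in(b5,rmB)", "free(left)", "robot_in(rmD)"]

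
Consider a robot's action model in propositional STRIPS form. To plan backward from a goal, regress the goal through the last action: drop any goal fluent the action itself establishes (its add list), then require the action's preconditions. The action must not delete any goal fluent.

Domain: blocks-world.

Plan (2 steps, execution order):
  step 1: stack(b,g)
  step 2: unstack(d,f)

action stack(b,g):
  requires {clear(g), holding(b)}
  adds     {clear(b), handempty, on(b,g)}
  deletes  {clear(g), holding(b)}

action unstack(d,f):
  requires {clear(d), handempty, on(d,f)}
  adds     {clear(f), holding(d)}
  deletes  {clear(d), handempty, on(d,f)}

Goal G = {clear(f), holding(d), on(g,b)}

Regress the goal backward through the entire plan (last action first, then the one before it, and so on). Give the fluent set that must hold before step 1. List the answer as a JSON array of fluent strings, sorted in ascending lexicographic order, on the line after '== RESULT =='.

Work backward from the goal:
  through step 2 (unstack(d,f)): drop {clear(f), holding(d)}, keep {on(g,b)}, require {clear(d), handempty, on(d,f)}
    → {clear(d), handempty, on(d,f), on(g,b)}
  through step 1 (stack(b,g)): drop {handempty}, keep {clear(d), on(d,f), on(g,b)}, require {clear(g), holding(b)}
    → {clear(d), clear(g), holding(b), on(d,f), on(g,b)}

== RESULT ==
["clear(d)", "clear(g)", "holding(b)", "on(d,f)", "on(g,b)"]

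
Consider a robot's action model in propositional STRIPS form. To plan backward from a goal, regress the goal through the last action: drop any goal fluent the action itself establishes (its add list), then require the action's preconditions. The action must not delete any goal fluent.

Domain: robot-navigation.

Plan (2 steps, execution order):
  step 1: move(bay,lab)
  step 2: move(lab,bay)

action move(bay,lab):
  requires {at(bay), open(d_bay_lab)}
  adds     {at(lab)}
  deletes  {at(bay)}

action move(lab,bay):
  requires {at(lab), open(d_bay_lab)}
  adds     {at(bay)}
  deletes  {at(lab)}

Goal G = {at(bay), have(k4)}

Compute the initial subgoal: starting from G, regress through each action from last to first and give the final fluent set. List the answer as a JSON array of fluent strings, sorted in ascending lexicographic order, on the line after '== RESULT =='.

Work backward from the goal:
  through step 2 (move(lab,bay)): drop {at(bay)}, keep {have(k4)}, require {at(lab), open(d_bay_lab)}
    → {at(lab), have(k4), open(d_bay_lab)}
  through step 1 (move(bay,lab)): drop {at(lab)}, keep {have(k4), open(d_bay_lab)}, require {at(bay), open(d_bay_lab)}
    → {at(bay), have(k4), open(d_bay_lab)}

== RESULT ==
["at(bay)", "have(k4)", "open(d_bay_lab)"]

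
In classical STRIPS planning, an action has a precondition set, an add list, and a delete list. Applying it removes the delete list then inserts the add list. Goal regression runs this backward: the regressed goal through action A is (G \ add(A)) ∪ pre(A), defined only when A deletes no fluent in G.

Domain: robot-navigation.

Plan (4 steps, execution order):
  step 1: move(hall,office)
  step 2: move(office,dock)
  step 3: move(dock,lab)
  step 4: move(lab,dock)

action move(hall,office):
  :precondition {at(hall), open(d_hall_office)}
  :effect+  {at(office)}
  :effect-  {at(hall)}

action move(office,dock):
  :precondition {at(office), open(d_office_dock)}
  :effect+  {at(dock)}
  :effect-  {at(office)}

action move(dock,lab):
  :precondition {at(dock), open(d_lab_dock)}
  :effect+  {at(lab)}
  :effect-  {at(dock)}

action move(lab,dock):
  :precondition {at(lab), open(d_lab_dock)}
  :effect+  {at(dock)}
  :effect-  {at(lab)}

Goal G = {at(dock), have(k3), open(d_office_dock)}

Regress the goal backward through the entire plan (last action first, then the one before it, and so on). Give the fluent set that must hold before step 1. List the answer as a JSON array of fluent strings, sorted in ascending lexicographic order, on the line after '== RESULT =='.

Regress step by step:
  through step 4 (move(lab,dock)): drop {at(dock)}, keep {have(k3), open(d_office_dock)}, require {at(lab), open(d_lab_dock)}
    → {at(lab), have(k3), open(d_lab_dock), open(d_office_dock)}
  through step 3 (move(dock,lab)): drop {at(lab)}, keep {have(k3), open(d_lab_dock), open(d_office_dock)}, require {at(dock), open(d_lab_dock)}
    → {at(dock), have(k3), open(d_lab_dock), open(d_office_dock)}
  through step 2 (move(office,dock)): drop {at(dock)}, keep {have(k3), open(d_lab_dock), open(d_office_dock)}, require {at(office), open(d_office_dock)}
    → {at(office), have(k3), open(d_lab_dock), open(d_office_dock)}
  through step 1 (move(hall,office)): drop {at(office)}, keep {have(k3), open(d_lab_dock), open(d_office_dock)}, require {at(hall), open(d_hall_office)}
    → {at(hall), have(k3), open(d_hall_office), open(d_lab_dock), open(d_office_dock)}

== RESULT ==
["at(hall)", "have(k3)", "open(d_hall_office)", "open(d_lab_dock)", "open(d_office_dock)"]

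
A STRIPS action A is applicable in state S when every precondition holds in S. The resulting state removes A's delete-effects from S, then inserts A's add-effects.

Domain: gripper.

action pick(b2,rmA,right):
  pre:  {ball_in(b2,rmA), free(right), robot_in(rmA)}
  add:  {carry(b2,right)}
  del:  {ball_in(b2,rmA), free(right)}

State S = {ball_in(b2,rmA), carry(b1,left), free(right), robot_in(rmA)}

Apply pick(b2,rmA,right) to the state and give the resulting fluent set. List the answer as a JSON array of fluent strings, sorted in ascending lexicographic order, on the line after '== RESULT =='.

Progress:
  pre ⊆ S: {ball_in(b2,rmA), free(right), robot_in(rmA)} ⊆ S  — applicable
  S \ del = {carry(b1,left), robot_in(rmA)}
  ∪ add   = {carry(b1,left), carry(b2,right), robot_in(rmA)}

== RESULT ==
["carry(b1,left)", "carry(b2,right)", "robot_in(rmA)"]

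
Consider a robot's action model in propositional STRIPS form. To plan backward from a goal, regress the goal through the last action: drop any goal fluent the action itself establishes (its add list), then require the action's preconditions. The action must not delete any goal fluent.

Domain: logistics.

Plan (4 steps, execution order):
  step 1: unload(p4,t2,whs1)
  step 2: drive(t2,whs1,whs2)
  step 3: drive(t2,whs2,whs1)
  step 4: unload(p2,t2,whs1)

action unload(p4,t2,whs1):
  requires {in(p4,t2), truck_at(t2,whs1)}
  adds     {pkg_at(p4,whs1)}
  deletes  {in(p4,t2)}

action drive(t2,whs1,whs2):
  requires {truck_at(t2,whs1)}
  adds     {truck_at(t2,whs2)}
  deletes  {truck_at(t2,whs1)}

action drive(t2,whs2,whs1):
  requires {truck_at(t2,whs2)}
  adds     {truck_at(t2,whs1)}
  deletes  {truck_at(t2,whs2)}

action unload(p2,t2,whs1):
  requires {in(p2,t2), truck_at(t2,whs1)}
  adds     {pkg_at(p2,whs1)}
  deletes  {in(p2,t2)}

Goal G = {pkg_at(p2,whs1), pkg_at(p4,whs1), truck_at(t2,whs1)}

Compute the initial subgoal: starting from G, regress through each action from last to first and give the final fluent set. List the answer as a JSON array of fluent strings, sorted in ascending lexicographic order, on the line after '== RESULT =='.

Regress step by step:
  through step 4 (unload(p2,t2,whs1)): drop {pkg_at(p2,whs1)}, keep {pkg_at(p4,whs1), truck_at(t2,whs1)}, require {in(p2,t2), truck_at(t2,whs1)}
    → {in(p2,t2), pkg_at(p4,whs1), truck_at(t2,whs1)}
  through step 3 (drive(t2,whs2,whs1)): drop {truck_at(t2,whs1)}, keep {in(p2,t2), pkg_at(p4,whs1)}, require {truck_at(t2,whs2)}
    → {in(p2,t2), pkg_at(p4,whs1), truck_at(t2,whs2)}
  through step 2 (drive(t2,whs1,whs2)): drop {truck_at(t2,whs2)}, keep {in(p2,t2), pkg_at(p4,whs1)}, require {truck_at(t2,whs1)}
    → {in(p2,t2), pkg_at(p4,whs1), truck_at(t2,whs1)}
  through step 1 (unload(p4,t2,whs1)): drop {pkg_at(p4,whs1)}, keep {in(p2,t2), truck_at(t2,whs1)}, require {in(p4,t2), truck_at(t2,whs1)}
    → {in(p2,t2), in(p4,t2), truck_at(t2,whs1)}

== RESULT ==
["in(p2,t2)", "in(p4,t2)", "truck_at(t2,whs1)"]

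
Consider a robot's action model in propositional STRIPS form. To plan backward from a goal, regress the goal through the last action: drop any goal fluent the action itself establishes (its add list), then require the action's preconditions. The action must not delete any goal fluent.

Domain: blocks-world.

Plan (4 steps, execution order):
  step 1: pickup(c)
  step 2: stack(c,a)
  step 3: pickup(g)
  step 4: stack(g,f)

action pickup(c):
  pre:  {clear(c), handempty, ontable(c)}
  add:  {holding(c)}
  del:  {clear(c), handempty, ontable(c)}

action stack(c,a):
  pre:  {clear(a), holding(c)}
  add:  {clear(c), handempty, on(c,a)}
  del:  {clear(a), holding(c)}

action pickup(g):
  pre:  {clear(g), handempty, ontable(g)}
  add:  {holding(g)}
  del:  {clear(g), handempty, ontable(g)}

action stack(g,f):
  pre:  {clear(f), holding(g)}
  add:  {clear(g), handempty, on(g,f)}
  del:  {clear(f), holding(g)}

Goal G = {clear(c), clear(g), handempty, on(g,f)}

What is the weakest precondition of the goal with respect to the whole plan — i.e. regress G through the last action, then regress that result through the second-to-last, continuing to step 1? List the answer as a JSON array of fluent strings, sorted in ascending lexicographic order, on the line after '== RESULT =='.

Work backward from the goal:
  through step 4 (stack(g,f)): drop {clear(g), handempty, on(g,f)}, keep {clear(c)}, require {clear(f), holding(g)}
    → {clear(c), clear(f), holding(g)}
  through step 3 (pickup(g)): drop {holding(g)}, keep {clear(c), clear(f)}, require {clear(g), handempty, ontable(g)}
    → {clear(c), clear(f), clear(g), handempty, ontable(g)}
  through step 2 (stack(c,a)): drop {clear(c), handempty}, keep {clear(f), clear(g), ontable(g)}, require {clear(a), holding(c)}
    → {clear(a), clear(f), clear(g), holding(c), ontable(g)}
  through step 1 (pickup(c)): drop {holding(c)}, keep {clear(a), clear(f), clear(g), ontable(g)}, require {clear(c), handempty, ontable(c)}
    → {clear(a), clear(c), clear(f), clear(g), handempty, ontable(c), ontable(g)}

== RESULT ==
["clear(a)", "clear(c)", "clear(f)", "clear(g)", "handempty", "ontable(c)", "ontable(g)"]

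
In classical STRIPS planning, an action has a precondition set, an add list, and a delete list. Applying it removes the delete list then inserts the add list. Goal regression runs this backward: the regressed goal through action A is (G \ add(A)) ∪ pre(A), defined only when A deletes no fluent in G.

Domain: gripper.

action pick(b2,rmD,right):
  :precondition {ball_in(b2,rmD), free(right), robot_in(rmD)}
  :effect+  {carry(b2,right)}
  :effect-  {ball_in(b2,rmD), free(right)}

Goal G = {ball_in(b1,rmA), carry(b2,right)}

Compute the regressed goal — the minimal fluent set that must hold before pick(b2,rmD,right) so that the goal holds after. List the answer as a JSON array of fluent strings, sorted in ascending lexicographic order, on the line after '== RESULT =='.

Regress:
  G ∩ del = {}  (empty — regression defined)
  G \ add = {ball_in(b1,rmA), carry(b2,right)} \ {carry(b2,right)} = {ball_in(b1,rmA)}
  ∪ pre   = {ball_in(b1,rmA)} ∪ {ball_in(b2,rmD), free(right), robot_in(rmD)}
          = {ball_in(b1,rmA), ball_in(b2,rmD), free(right), robot_in(rmD)}

== RESULT ==
["ball_in(b1,rmA)", "ball_in(b2,rmD)", "free(right)", "robot_in(rmD)"]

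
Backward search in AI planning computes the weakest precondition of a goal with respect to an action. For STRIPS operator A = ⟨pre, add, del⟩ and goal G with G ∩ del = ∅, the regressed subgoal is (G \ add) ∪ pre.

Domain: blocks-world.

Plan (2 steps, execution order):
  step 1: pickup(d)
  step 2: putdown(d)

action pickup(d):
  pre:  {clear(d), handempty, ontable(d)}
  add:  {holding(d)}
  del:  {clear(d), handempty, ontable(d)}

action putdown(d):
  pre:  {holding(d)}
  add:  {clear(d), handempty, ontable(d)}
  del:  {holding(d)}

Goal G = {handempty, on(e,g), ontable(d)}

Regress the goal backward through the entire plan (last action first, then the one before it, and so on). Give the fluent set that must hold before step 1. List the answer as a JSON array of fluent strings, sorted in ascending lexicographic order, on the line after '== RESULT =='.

Work backward from the goal:
  through step 2 (putdown(d)): drop {handempty, ontable(d)}, keep {on(e,g)}, require {holding(d)}
    → {holding(d), on(e,g)}
  through step 1 (pickup(d)): drop {holding(d)}, keep {on(e,g)}, require {clear(d), handempty, ontable(d)}
    → {clear(d), handempty, on(e,g), ontable(d)}

== RESULT ==
["clear(d)", "handempty", "on(e,g)", "ontable(d)"]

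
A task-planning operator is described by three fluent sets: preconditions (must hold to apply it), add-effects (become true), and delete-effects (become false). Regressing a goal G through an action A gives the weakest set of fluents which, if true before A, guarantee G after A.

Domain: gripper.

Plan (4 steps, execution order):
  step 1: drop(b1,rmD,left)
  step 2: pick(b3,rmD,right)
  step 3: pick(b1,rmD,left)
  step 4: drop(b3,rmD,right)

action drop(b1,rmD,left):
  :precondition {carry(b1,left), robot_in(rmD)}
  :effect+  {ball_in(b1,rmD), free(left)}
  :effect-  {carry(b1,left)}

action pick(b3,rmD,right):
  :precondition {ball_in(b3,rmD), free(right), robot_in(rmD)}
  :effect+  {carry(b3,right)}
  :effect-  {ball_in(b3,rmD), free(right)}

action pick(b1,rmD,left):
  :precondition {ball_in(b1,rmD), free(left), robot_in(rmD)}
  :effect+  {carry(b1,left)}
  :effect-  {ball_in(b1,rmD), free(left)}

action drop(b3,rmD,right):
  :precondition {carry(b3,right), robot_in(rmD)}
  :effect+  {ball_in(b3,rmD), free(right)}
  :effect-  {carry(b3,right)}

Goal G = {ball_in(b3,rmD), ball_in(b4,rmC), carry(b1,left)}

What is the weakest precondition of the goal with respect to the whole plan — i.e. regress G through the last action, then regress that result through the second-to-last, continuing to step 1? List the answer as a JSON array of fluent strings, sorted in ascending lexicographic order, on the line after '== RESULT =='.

Work backward from the goal:
  through step 4 (drop(b3,rmD,right)): drop {ball_in(b3,rmD)}, keep {ball_in(b4,rmC), carry(b1,left)}, require {carry(b3,right), robot_in(rmD)}
    → {ball_in(b4,rmC), carry(b1,left), carry(b3,right), robot_in(rmD)}
  through step 3 (pick(b1,rmD,left)): drop {carry(b1,left)}, keep {ball_in(b4,rmC), carry(b3,right), robot_in(rmD)}, require {ball_in(b1,rmD), free(left), robot_in(rmD)}
    → {ball_in(b1,rmD), ball_in(b4,rmC), carry(b3,right), free(left), robot_in(rmD)}
  through step 2 (pick(b3,rmD,right)): drop {carry(b3,right)}, keep {ball_in(b1,rmD), ball_in(b4,rmC), free(left), robot_in(rmD)}, require {ball_in(b3,rmD), free(right), robot_in(rmD)}
    → {ball_in(b1,rmD), ball_in(b3,rmD), ball_in(b4,rmC), free(left), free(right), robot_in(rmD)}
  through step 1 (drop(b1,rmD,left)): drop {ball_in(b1,rmD), free(left)}, keep {ball_in(b3,rmD), ball_in(b4,rmC), free(right), robot_in(rmD)}, require {carry(b1,left), robot_in(rmD)}
    → {ball_in(b3,rmD), ball_in(b4,rmC), carry(b1,left), free(right), robot_in(rmD)}

== RESULT ==
["ball_in(b3,rmD)", "ball_in(b4,rmC)", "carry(b1,left)", "free(right)", "robot_in(rmD)"]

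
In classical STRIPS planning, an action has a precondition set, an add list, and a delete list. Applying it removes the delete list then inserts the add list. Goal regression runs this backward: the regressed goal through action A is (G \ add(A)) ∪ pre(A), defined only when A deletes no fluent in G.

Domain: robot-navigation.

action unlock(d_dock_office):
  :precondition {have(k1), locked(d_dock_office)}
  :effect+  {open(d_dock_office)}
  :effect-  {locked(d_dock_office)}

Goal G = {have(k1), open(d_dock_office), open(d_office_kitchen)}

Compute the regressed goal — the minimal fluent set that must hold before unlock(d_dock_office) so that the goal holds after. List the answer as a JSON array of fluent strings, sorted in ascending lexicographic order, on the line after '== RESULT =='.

Compute (G \ add) ∪ pre:
  G ∩ del = {}  (empty — regression defined)
  G \ add = {have(k1), open(d_dock_office), open(d_office_kitchen)} \ {open(d_dock_office)} = {have(k1), open(d_office_kitchen)}
  ∪ pre   = {have(k1), open(d_office_kitchen)} ∪ {have(k1), locked(d_dock_office)}
          = {have(k1), locked(d_dock_office), open(d_office_kitchen)}

== RESULT ==
["have(k1)", "locked(d_dock_office)", "open(d_office_kitchen)"]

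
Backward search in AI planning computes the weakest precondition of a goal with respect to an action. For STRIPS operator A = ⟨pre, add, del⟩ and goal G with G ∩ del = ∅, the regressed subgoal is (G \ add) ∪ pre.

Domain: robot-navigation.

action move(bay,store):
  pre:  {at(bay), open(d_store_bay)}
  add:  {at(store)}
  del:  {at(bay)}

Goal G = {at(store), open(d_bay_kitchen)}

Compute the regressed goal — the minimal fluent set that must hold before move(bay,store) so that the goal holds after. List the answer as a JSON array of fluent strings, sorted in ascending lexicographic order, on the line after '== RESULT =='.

Compute (G \ add) ∪ pre:
  G ∩ del = {}  (empty — regression defined)
  G \ add = {at(store), open(d_bay_kitchen)} \ {at(store)} = {open(d_bay_kitchen)}
  ∪ pre   = {open(d_bay_kitchen)} ∪ {at(bay), open(d_store_bay)}
          = {at(bay), open(d_bay_kitchen), open(d_store_bay)}

== RESULT ==
["at(bay)", "open(d_bay_kitchen)", "open(d_store_bay)"]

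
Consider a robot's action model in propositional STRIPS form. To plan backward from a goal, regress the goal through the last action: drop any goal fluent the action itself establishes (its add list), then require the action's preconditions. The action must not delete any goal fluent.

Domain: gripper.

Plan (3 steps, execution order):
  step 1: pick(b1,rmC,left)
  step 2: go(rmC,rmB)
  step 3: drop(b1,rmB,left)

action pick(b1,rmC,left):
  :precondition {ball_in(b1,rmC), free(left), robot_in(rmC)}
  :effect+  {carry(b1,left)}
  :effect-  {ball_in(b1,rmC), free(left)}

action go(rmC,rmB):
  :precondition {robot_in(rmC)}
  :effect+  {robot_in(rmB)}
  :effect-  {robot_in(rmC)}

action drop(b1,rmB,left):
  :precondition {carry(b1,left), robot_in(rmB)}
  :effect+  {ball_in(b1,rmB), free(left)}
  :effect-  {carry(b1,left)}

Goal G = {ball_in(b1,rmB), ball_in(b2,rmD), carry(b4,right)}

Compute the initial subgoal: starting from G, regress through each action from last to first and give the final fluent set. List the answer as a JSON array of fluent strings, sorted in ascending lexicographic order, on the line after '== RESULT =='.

Work backward from the goal:
  through step 3 (drop(b1,rmB,left)): drop {ball_in(b1,rmB)}, keep {ball_in(b2,rmD), carry(b4,right)}, require {carry(b1,left), robot_in(rmB)}
    → {ball_in(b2,rmD), carry(b1,left), carry(b4,right), robot_in(rmB)}
  through step 2 (go(rmC,rmB)): drop {robot_in(rmB)}, keep {ball_in(b2,rmD), carry(b1,left), carry(b4,right)}, require {robot_in(rmC)}
    → {ball_in(b2,rmD), carry(b1,left), carry(b4,right), robot_in(rmC)}
  through step 1 (pick(b1,rmC,left)): drop {carry(b1,left)}, keep {ball_in(b2,rmD), carry(b4,right), robot_in(rmC)}, require {ball_in(b1,rmC), free(left), robot_in(rmC)}
    → {ball_in(b1,rmC), ball_in(b2,rmD), carry(b4,right), free(left), robot_in(rmC)}

== RESULT ==
["ball_in(b1,rmC)", "ball_in(b2,rmD)", "carry(b4,right)", "free(left)", "robot_in(rmC)"]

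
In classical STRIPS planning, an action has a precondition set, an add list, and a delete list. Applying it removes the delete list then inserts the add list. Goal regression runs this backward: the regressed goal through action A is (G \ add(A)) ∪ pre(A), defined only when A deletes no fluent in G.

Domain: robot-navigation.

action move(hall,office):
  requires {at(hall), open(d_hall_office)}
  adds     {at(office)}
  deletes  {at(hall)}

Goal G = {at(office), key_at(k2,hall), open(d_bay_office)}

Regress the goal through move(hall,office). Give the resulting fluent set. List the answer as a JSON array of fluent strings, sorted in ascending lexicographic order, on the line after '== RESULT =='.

Regress:
  G ∩ del = {}  (empty — regression defined)
  G \ add = {at(office), key_at(k2,hall), open(d_bay_office)} \ {at(office)} = {key_at(k2,hall), open(d_bay_office)}
  ∪ pre   = {key_at(k2,hall), open(d_bay_office)} ∪ {at(hall), open(d_hall_office)}
          = {at(hall), key_at(k2,hall), open(d_bay_office), open(d_hall_office)}

== RESULT ==
["at(hall)", "key_at(k2,hall)", "open(d_bay_office)", "open(d_hall_office)"]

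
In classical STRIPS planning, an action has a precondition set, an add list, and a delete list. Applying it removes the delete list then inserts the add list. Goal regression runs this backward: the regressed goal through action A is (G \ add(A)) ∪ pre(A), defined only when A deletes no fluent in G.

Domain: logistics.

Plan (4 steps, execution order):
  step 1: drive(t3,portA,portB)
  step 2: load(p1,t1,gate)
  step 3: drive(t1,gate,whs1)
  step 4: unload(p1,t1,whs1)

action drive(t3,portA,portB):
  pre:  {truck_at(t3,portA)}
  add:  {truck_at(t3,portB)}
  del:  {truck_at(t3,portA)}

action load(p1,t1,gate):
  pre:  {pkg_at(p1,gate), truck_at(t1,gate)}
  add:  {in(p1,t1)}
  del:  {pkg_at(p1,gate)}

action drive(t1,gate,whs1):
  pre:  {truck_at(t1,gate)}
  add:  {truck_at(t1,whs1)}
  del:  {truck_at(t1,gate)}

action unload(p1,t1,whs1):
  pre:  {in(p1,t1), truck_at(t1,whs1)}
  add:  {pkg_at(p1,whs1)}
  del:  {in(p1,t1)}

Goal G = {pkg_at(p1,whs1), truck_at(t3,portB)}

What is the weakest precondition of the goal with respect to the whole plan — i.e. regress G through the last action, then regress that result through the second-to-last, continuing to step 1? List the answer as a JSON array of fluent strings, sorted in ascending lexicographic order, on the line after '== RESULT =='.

Regress step by step:
  through step 4 (unload(p1,t1,whs1)): drop {pkg_at(p1,whs1)}, keep {truck_at(t3,portB)}, require {in(p1,t1), truck_at(t1,whs1)}
    → {in(p1,t1), truck_at(t1,whs1), truck_at(t3,portB)}
  through step 3 (drive(t1,gate,whs1)): drop {truck_at(t1,whs1)}, keep {in(p1,t1), truck_at(t3,portB)}, require {truck_at(t1,gate)}
    → {in(p1,t1), truck_at(t1,gate), truck_at(t3,portB)}
  through step 2 (load(p1,t1,gate)): drop {in(p1,t1)}, keep {truck_at(t1,gate), truck_at(t3,portB)}, require {pkg_at(p1,gate), truck_at(t1,gate)}
    → {pkg_at(p1,gate), truck_at(t1,gate), truck_at(t3,portB)}
  through step 1 (drive(t3,portA,portB)): drop {truck_at(t3,portB)}, keep {pkg_at(p1,gate), truck_at(t1,gate)}, require {truck_at(t3,portA)}
    → {pkg_at(p1,gate), truck_at(t1,gate), truck_at(t3,portA)}

== RESULT ==
["pkg_at(p1,gate)", "truck_at(t1,gate)", "truck_at(t3,portA)"]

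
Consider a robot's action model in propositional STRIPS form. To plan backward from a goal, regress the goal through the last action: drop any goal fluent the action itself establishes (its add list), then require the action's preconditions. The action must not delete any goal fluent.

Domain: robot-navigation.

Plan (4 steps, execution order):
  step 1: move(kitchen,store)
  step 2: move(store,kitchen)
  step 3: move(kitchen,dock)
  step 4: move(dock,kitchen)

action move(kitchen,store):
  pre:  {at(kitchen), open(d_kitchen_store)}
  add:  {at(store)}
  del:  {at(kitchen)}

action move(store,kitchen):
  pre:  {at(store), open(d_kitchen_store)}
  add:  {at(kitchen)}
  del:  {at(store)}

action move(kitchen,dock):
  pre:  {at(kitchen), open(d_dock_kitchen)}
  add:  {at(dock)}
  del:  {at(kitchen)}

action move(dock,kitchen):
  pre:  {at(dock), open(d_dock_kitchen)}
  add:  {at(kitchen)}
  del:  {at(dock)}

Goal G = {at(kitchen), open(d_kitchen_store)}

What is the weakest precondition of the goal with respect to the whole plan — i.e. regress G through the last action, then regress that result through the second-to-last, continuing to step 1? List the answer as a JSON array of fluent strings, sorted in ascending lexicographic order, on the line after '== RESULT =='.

Regress step by step:
  through step 4 (move(dock,kitchen)): drop {at(kitchen)}, keep {open(d_kitchen_store)}, require {at(dock), open(d_dock_kitchen)}
    → {at(dock), open(d_dock_kitchen), open(d_kitchen_store)}
  through step 3 (move(kitchen,dock)): drop {at(dock)}, keep {open(d_dock_kitchen), open(d_kitchen_store)}, require {at(kitchen), open(d_dock_kitchen)}
    → {at(kitchen), open(d_dock_kitchen), open(d_kitchen_store)}
  through step 2 (move(store,kitchen)): drop {at(kitchen)}, keep {open(d_dock_kitchen), open(d_kitchen_store)}, require {at(store), open(d_kitchen_store)}
    → {at(store), open(d_dock_kitchen), open(d_kitchen_store)}
  through step 1 (move(kitchen,store)): drop {at(store)}, keep {open(d_dock_kitchen), open(d_kitchen_store)}, require {at(kitchen), open(d_kitchen_store)}
    → {at(kitchen), open(d_dock_kitchen), open(d_kitchen_store)}

== RESULT ==
["at(kitchen)", "open(d_dock_kitchen)", "open(d_kitchen_store)"]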